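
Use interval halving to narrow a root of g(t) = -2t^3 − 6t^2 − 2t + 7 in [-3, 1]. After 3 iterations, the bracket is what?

m = -1, g(m) = 5 (+); new bracket [-1, 1]
m = 0, g(m) = 7 (+); new bracket [0, 1]
m = 0.5, g(m) = 4.25 (+); new bracket [0.5, 1]

[0.5, 1]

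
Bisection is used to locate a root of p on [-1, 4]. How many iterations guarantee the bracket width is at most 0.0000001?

Width after n steps is 5/2^n. Need 2^n ≥ 5/0.0000001 = 50000000.
2^25 = 33554432 < 50000000 ≤ 2^26 = 67108864, so n = 26.

26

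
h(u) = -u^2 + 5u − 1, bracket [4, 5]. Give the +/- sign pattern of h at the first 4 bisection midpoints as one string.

h(4.5) = 1.25 > 0, so the root lies in [4.5, 5]
h(4.75) = 0.1875 > 0, so the root lies in [4.75, 5]
h(4.875) = -0.390625 < 0, so the root lies in [4.75, 4.875]
h(4.8125) = -0.0977 < 0, so the root lies in [4.75, 4.8125]

++--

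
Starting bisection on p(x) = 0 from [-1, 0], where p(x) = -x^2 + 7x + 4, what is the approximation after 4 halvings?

-0.5625

m = -0.5, p(m) = 0.25 (+); new bracket [-1, -0.5]
m = -0.75, p(m) = -1.8125 (−); new bracket [-0.75, -0.5]
m = -0.625, p(m) = -0.765625 (−); new bracket [-0.625, -0.5]
m = -0.5625, p(m) = -0.2539 (−); new bracket [-0.5625, -0.5]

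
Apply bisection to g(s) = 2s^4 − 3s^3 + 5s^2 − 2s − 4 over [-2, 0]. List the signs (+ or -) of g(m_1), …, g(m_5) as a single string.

+-++-

g(-1) = 8 > 0, so the root lies in [-1, 0]
g(-0.5) = -1.25 < 0, so the root lies in [-1, -0.5]
g(-0.75) = 2.210938 > 0, so the root lies in [-0.75, -0.5]
g(-0.625) = 0.2407 > 0, so the root lies in [-0.625, -0.5]
g(-0.5625) = -0.5588 < 0, so the root lies in [-0.625, -0.5625]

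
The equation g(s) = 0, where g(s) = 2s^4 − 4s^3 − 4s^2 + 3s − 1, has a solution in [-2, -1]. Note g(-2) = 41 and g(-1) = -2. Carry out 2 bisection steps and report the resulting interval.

s = -1.5 gives g = 9.125, positive; keep [-1.5, -1]
s = -1.25 gives g = 1.695312, positive; keep [-1.25, -1]

[-1.25, -1]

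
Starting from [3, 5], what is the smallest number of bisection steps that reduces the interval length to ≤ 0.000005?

19

Width after n steps is 2/2^n. Need 2^n ≥ 2/0.000005 = 400000.
2^18 = 262144 < 400000 ≤ 2^19 = 524288, so n = 19.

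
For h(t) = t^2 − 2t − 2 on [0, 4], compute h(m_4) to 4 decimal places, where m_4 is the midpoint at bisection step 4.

0.0625

midpoint 2: h = -2 < 0 → [2, 4]
midpoint 3: h = 1 > 0 → [2, 3]
midpoint 2.5: h = -0.75 < 0 → [2.5, 3]
midpoint 2.75: h = 0.0625 > 0 → [2.5, 2.75]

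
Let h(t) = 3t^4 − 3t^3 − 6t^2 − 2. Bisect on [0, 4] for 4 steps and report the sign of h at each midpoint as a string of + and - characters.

m = 2, h(m) = -2 (−); new bracket [2, 4]
m = 3, h(m) = 106 (+); new bracket [2, 3]
m = 2.5, h(m) = 30.8125 (+); new bracket [2, 2.5]
m = 2.25, h(m) = 10.3398 (+); new bracket [2, 2.25]

-+++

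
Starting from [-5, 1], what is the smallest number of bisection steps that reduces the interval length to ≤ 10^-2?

Width after n steps is 6/2^n. Need 2^n ≥ 6/10^-2 = 600.
2^9 = 512 < 600 ≤ 2^10 = 1024, so n = 10.

10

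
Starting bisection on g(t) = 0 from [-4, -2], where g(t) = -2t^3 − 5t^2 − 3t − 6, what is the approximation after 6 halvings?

m = -3, g(m) = 12 (+); new bracket [-3, -2]
m = -2.5, g(m) = 1.5 (+); new bracket [-2.5, -2]
m = -2.25, g(m) = -1.78125 (−); new bracket [-2.5, -2.25]
m = -2.375, g(m) = -0.2852 (−); new bracket [-2.5, -2.375]
m = -2.4375, g(m) = 0.5698 (+); new bracket [-2.4375, -2.375]
m = -2.40625, g(m) = 0.1331 (+); new bracket [-2.40625, -2.375]

-2.40625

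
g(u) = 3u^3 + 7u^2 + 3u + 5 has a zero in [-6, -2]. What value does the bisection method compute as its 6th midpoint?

-2.1875

u = -4 gives g = -87, negative; keep [-4, -2]
u = -3 gives g = -22, negative; keep [-3, -2]
u = -2.5 gives g = -5.625, negative; keep [-2.5, -2]
u = -2.25 gives g = -0.4844, negative; keep [-2.25, -2]
u = -2.125 gives g = 1.4473, positive; keep [-2.25, -2.125]
u = -2.1875 gives g = 0.531, positive; keep [-2.25, -2.1875]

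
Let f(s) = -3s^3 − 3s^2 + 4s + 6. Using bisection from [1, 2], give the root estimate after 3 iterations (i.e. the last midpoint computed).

1.375

f(1.5) = -4.875 < 0, so the root lies in [1, 1.5]
f(1.25) = 0.453125 > 0, so the root lies in [1.25, 1.5]
f(1.375) = -1.970703 < 0, so the root lies in [1.25, 1.375]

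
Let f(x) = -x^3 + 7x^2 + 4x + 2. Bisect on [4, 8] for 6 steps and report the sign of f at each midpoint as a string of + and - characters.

midpoint 6: f = 62 > 0 → [6, 8]
midpoint 7: f = 30 > 0 → [7, 8]
midpoint 7.5: f = 3.875 > 0 → [7.5, 8]
midpoint 7.75: f = -12.0469 < 0 → [7.5, 7.75]
midpoint 7.625: f = -3.8379 < 0 → [7.5, 7.625]
midpoint 7.5625: f = 0.0798 > 0 → [7.5625, 7.625]

+++--+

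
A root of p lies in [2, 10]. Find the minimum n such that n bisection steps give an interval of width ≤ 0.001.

13

Width after n steps is 8/2^n. Need 2^n ≥ 8/0.001 = 8000.
2^12 = 4096 < 8000 ≤ 2^13 = 8192, so n = 13.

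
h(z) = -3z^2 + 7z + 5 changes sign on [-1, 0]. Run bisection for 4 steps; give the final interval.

[-0.625, -0.5625]

h(-0.5) = 0.75 > 0, so the root lies in [-1, -0.5]
h(-0.75) = -1.9375 < 0, so the root lies in [-0.75, -0.5]
h(-0.625) = -0.546875 < 0, so the root lies in [-0.625, -0.5]
h(-0.5625) = 0.1133 > 0, so the root lies in [-0.625, -0.5625]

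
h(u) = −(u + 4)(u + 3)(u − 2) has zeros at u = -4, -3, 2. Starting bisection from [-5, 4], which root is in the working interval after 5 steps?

m = -0.5, h(m) = 21.875 (+); new bracket [-0.5, 4]
m = 1.75, h(m) = 6.828125 (+); new bracket [1.75, 4]
m = 2.875, h(m) = -35.341797 (−); new bracket [1.75, 2.875]
m = 2.3125, h(m) = -10.4797 (−); new bracket [1.75, 2.3125]
m = 2.03125, h(m) = -0.9483 (−); new bracket [1.75, 2.03125]

2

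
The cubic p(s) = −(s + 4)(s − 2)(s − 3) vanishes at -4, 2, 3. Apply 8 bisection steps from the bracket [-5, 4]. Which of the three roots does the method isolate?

p(-0.5) = -30.625 < 0, so the root lies in [-5, -0.5]
p(-2.75) = -34.140625 < 0, so the root lies in [-5, -2.75]
p(-3.875) = -5.048828 < 0, so the root lies in [-5, -3.875]
p(-4.4375) = 20.947 > 0, so the root lies in [-4.4375, -3.875]
p(-4.15625) = 6.8837 > 0, so the root lies in [-4.15625, -3.875]
p(-4.015625) = 0.6594 > 0, so the root lies in [-4.015625, -3.875]
p(-3.9453125) = -2.2582 < 0, so the root lies in [-4.015625, -3.9453125]
p(-3.98046875) = -0.8154 < 0, so the root lies in [-4.015625, -3.98046875]

-4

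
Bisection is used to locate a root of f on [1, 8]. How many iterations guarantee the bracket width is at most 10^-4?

Width after n steps is 7/2^n. Need 2^n ≥ 7/10^-4 = 70000.
2^16 = 65536 < 70000 ≤ 2^17 = 131072, so n = 17.

17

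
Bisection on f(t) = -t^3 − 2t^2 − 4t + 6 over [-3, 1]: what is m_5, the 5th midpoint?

f(-1) = 9 > 0, so the root lies in [-1, 1]
f(0) = 6 > 0, so the root lies in [0, 1]
f(0.5) = 3.375 > 0, so the root lies in [0.5, 1]
f(0.75) = 1.4531 > 0, so the root lies in [0.75, 1]
f(0.875) = 0.2988 > 0, so the root lies in [0.875, 1]

0.875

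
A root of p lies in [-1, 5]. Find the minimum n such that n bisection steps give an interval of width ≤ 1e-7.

Width after n steps is 6/2^n. Need 2^n ≥ 6/1e-7 = 60000000.
2^25 = 33554432 < 60000000 ≤ 2^26 = 67108864, so n = 26.

26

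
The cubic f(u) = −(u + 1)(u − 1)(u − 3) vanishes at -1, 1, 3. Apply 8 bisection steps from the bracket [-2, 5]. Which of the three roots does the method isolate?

3

f(1.5) = 1.875 > 0, so the root lies in [1.5, 5]
f(3.25) = -2.390625 < 0, so the root lies in [1.5, 3.25]
f(2.375) = 2.900391 > 0, so the root lies in [2.375, 3.25]
f(2.8125) = 1.2957 > 0, so the root lies in [2.8125, 3.25]
f(3.03125) = -0.2559 < 0, so the root lies in [2.8125, 3.03125]
f(2.921875) = 0.5889 > 0, so the root lies in [2.921875, 3.03125]
f(2.9765625) = 0.1842 > 0, so the root lies in [2.9765625, 3.03125]
f(3.00390625) = -0.0313 < 0, so the root lies in [2.9765625, 3.00390625]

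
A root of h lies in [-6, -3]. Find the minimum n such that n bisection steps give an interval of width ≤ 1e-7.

25

Width after n steps is 3/2^n. Need 2^n ≥ 3/1e-7 = 30000000.
2^24 = 16777216 < 30000000 ≤ 2^25 = 33554432, so n = 25.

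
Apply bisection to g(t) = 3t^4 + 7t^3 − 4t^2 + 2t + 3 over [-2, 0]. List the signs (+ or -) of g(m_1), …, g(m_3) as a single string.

t = -1 gives g = -7, negative; keep [-1, 0]
t = -0.5 gives g = 0.3125, positive; keep [-1, -0.5]
t = -0.75 gives g = -2.753906, negative; keep [-0.75, -0.5]

-+-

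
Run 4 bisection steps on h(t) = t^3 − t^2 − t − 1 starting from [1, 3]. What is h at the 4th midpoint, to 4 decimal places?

t = 2 gives h = 1, positive; keep [1, 2]
t = 1.5 gives h = -1.375, negative; keep [1.5, 2]
t = 1.75 gives h = -0.453125, negative; keep [1.75, 2]
t = 1.875 gives h = 0.2012, positive; keep [1.75, 1.875]

0.2012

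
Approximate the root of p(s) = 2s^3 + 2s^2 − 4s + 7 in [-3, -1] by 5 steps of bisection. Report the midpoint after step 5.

midpoint -2: p = 7 > 0 → [-3, -2]
midpoint -2.5: p = -1.75 < 0 → [-2.5, -2]
midpoint -2.25: p = 3.34375 > 0 → [-2.5, -2.25]
midpoint -2.375: p = 0.9883 > 0 → [-2.5, -2.375]
midpoint -2.4375: p = -0.3315 < 0 → [-2.4375, -2.375]

-2.4375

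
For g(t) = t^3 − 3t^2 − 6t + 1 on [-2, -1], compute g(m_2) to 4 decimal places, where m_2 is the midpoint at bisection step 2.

1.8594

midpoint -1.5: g = -0.125 < 0 → [-1.5, -1]
midpoint -1.25: g = 1.859375 > 0 → [-1.5, -1.25]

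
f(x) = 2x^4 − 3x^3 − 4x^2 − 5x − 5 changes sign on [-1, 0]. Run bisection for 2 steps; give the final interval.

[-1, -0.75]

x = -0.5 gives f = -3, negative; keep [-1, -0.5]
x = -0.75 gives f = -1.601562, negative; keep [-1, -0.75]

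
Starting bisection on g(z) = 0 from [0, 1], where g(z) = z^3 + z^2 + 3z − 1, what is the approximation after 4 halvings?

m = 0.5, g(m) = 0.875 (+); new bracket [0, 0.5]
m = 0.25, g(m) = -0.171875 (−); new bracket [0.25, 0.5]
m = 0.375, g(m) = 0.318359 (+); new bracket [0.25, 0.375]
m = 0.3125, g(m) = 0.0657 (+); new bracket [0.25, 0.3125]

0.3125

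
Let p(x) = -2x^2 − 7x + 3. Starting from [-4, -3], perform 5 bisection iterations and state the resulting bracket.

[-3.90625, -3.875]

p(-3.5) = 3 > 0, so the root lies in [-4, -3.5]
p(-3.75) = 1.125 > 0, so the root lies in [-4, -3.75]
p(-3.875) = 0.09375 > 0, so the root lies in [-4, -3.875]
p(-3.9375) = -0.4453 < 0, so the root lies in [-3.9375, -3.875]
p(-3.90625) = -0.1738 < 0, so the root lies in [-3.90625, -3.875]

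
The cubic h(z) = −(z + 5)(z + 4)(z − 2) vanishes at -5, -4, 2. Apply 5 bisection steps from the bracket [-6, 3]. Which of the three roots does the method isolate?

m = -1.5, h(m) = 30.625 (+); new bracket [-1.5, 3]
m = 0.75, h(m) = 34.140625 (+); new bracket [0.75, 3]
m = 1.875, h(m) = 5.048828 (+); new bracket [1.875, 3]
m = 2.4375, h(m) = -20.947 (−); new bracket [1.875, 2.4375]
m = 2.15625, h(m) = -6.8837 (−); new bracket [1.875, 2.15625]

2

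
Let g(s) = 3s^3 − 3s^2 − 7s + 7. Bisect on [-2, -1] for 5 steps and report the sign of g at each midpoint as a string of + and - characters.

+----

midpoint -1.5: g = 0.625 > 0 → [-2, -1.5]
midpoint -1.75: g = -6.015625 < 0 → [-1.75, -1.5]
midpoint -1.625: g = -2.419922 < 0 → [-1.625, -1.5]
midpoint -1.5625: g = -0.8308 < 0 → [-1.5625, -1.5]
midpoint -1.53125: g = -0.0865 < 0 → [-1.53125, -1.5]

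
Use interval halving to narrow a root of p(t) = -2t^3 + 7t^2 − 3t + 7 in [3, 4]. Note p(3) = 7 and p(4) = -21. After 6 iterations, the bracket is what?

midpoint 3.5: p = -3.5 < 0 → [3, 3.5]
midpoint 3.25: p = 2.53125 > 0 → [3.25, 3.5]
midpoint 3.375: p = -0.277344 < 0 → [3.25, 3.375]
midpoint 3.3125: p = 1.1772 > 0 → [3.3125, 3.375]
midpoint 3.34375: p = 0.4627 > 0 → [3.34375, 3.375]
midpoint 3.359375: p = 0.0959 > 0 → [3.359375, 3.375]

[3.359375, 3.375]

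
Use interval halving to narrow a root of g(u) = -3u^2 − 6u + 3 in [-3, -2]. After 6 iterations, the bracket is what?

midpoint -2.5: g = -0.75 < 0 → [-2.5, -2]
midpoint -2.25: g = 1.3125 > 0 → [-2.5, -2.25]
midpoint -2.375: g = 0.328125 > 0 → [-2.5, -2.375]
midpoint -2.4375: g = -0.1992 < 0 → [-2.4375, -2.375]
midpoint -2.40625: g = 0.0674 > 0 → [-2.4375, -2.40625]
midpoint -2.421875: g = -0.0652 < 0 → [-2.421875, -2.40625]

[-2.421875, -2.40625]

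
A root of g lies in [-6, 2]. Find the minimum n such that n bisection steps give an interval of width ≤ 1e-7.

27

Width after n steps is 8/2^n. Need 2^n ≥ 8/1e-7 = 80000000.
2^26 = 67108864 < 80000000 ≤ 2^27 = 134217728, so n = 27.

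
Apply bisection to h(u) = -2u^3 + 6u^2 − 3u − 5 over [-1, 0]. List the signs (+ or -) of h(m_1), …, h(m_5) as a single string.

-+-++

m = -0.5, h(m) = -1.75 (−); new bracket [-1, -0.5]
m = -0.75, h(m) = 1.46875 (+); new bracket [-0.75, -0.5]
m = -0.625, h(m) = -0.292969 (−); new bracket [-0.75, -0.625]
m = -0.6875, h(m) = 0.5483 (+); new bracket [-0.6875, -0.625]
m = -0.65625, h(m) = 0.118 (+); new bracket [-0.65625, -0.625]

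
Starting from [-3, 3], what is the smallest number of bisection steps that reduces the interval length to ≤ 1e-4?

Width after n steps is 6/2^n. Need 2^n ≥ 6/1e-4 = 60000.
2^15 = 32768 < 60000 ≤ 2^16 = 65536, so n = 16.

16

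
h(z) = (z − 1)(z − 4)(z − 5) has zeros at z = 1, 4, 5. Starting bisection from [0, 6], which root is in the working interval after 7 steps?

z = 3 gives h = 4, positive; keep [0, 3]
z = 1.5 gives h = 4.375, positive; keep [0, 1.5]
z = 0.75 gives h = -3.453125, negative; keep [0.75, 1.5]
z = 1.125 gives h = 1.3926, positive; keep [0.75, 1.125]
z = 0.9375 gives h = -0.7776, negative; keep [0.9375, 1.125]
z = 1.03125 gives h = 0.3682, positive; keep [0.9375, 1.03125]
z = 0.984375 gives h = -0.1892, negative; keep [0.984375, 1.03125]

1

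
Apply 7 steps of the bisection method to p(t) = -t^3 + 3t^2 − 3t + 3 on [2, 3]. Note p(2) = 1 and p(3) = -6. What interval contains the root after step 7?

[2.2578125, 2.265625]

m = 2.5, p(m) = -1.375 (−); new bracket [2, 2.5]
m = 2.25, p(m) = 0.046875 (+); new bracket [2.25, 2.5]
m = 2.375, p(m) = -0.599609 (−); new bracket [2.25, 2.375]
m = 2.3125, p(m) = -0.261 (−); new bracket [2.25, 2.3125]
m = 2.28125, p(m) = -0.1033 (−); new bracket [2.25, 2.28125]
m = 2.265625, p(m) = -0.0273 (−); new bracket [2.25, 2.265625]
m = 2.2578125, p(m) = 0.01 (+); new bracket [2.2578125, 2.265625]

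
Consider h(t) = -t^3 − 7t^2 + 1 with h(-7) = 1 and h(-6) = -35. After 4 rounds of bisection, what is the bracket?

midpoint -6.5: h = -20.125 < 0 → [-7, -6.5]
midpoint -6.75: h = -10.390625 < 0 → [-7, -6.75]
midpoint -6.875: h = -4.908203 < 0 → [-7, -6.875]
midpoint -6.9375: h = -2.0081 < 0 → [-7, -6.9375]

[-7, -6.9375]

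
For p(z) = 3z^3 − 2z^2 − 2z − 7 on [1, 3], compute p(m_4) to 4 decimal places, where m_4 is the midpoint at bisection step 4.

1.9941

z = 2 gives p = 5, positive; keep [1, 2]
z = 1.5 gives p = -4.375, negative; keep [1.5, 2]
z = 1.75 gives p = -0.546875, negative; keep [1.75, 2]
z = 1.875 gives p = 1.9941, positive; keep [1.75, 1.875]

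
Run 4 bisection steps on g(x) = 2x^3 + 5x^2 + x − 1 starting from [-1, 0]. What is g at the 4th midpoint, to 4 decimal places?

0.0259

g(-0.5) = -0.5 < 0, so the root lies in [-1, -0.5]
g(-0.75) = 0.21875 > 0, so the root lies in [-0.75, -0.5]
g(-0.625) = -0.160156 < 0, so the root lies in [-0.75, -0.625]
g(-0.6875) = 0.0259 > 0, so the root lies in [-0.6875, -0.625]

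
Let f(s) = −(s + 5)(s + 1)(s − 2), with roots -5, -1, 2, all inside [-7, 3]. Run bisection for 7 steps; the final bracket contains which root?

f(-2) = -12 < 0, so the root lies in [-7, -2]
f(-4.5) = -11.375 < 0, so the root lies in [-7, -4.5]
f(-5.75) = 27.609375 > 0, so the root lies in [-5.75, -4.5]
f(-5.125) = 3.6738 > 0, so the root lies in [-5.125, -4.5]
f(-4.8125) = -4.8699 < 0, so the root lies in [-5.125, -4.8125]
f(-4.96875) = -0.8643 < 0, so the root lies in [-5.125, -4.96875]
f(-5.046875) = 1.3368 > 0, so the root lies in [-5.046875, -4.96875]

-5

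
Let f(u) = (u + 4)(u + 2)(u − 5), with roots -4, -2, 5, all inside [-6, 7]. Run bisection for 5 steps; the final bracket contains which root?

m = 0.5, f(m) = -50.625 (−); new bracket [0.5, 7]
m = 3.75, f(m) = -55.703125 (−); new bracket [3.75, 7]
m = 5.375, f(m) = 25.927734 (+); new bracket [3.75, 5.375]
m = 4.5625, f(m) = -24.5837 (−); new bracket [4.5625, 5.375]
m = 4.96875, f(m) = -1.9532 (−); new bracket [4.96875, 5.375]

5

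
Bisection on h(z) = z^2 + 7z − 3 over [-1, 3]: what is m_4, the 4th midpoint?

0.25

midpoint 1: h = 5 > 0 → [-1, 1]
midpoint 0: h = -3 < 0 → [0, 1]
midpoint 0.5: h = 0.75 > 0 → [0, 0.5]
midpoint 0.25: h = -1.1875 < 0 → [0.25, 0.5]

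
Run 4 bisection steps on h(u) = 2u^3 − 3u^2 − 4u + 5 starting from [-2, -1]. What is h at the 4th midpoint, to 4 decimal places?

h(-1.5) = -2.5 < 0, so the root lies in [-1.5, -1]
h(-1.25) = 1.40625 > 0, so the root lies in [-1.5, -1.25]
h(-1.375) = -0.371094 < 0, so the root lies in [-1.375, -1.25]
h(-1.3125) = 0.5601 > 0, so the root lies in [-1.375, -1.3125]

0.5601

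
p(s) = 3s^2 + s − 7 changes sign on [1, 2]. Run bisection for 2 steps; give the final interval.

[1.25, 1.5]

m = 1.5, p(m) = 1.25 (+); new bracket [1, 1.5]
m = 1.25, p(m) = -1.0625 (−); new bracket [1.25, 1.5]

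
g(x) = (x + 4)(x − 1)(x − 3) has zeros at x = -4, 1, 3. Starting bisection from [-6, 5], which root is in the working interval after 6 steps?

-4

g(-0.5) = 18.375 > 0, so the root lies in [-6, -0.5]
g(-3.25) = 19.921875 > 0, so the root lies in [-6, -3.25]
g(-4.625) = -26.806641 < 0, so the root lies in [-4.625, -3.25]
g(-3.9375) = 2.1409 > 0, so the root lies in [-4.625, -3.9375]
g(-4.28125) = -10.8152 < 0, so the root lies in [-4.28125, -3.9375]
g(-4.109375) = -3.973 < 0, so the root lies in [-4.109375, -3.9375]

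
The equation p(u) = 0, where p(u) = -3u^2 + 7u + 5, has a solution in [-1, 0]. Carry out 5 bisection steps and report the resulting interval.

[-0.59375, -0.5625]

midpoint -0.5: p = 0.75 > 0 → [-1, -0.5]
midpoint -0.75: p = -1.9375 < 0 → [-0.75, -0.5]
midpoint -0.625: p = -0.546875 < 0 → [-0.625, -0.5]
midpoint -0.5625: p = 0.1133 > 0 → [-0.625, -0.5625]
midpoint -0.59375: p = -0.2139 < 0 → [-0.59375, -0.5625]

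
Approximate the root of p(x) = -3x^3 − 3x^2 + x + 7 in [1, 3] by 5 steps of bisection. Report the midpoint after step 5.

x = 2 gives p = -27, negative; keep [1, 2]
x = 1.5 gives p = -8.375, negative; keep [1, 1.5]
x = 1.25 gives p = -2.296875, negative; keep [1, 1.25]
x = 1.125 gives p = 0.0566, positive; keep [1.125, 1.25]
x = 1.1875 gives p = -1.0667, negative; keep [1.125, 1.1875]

1.1875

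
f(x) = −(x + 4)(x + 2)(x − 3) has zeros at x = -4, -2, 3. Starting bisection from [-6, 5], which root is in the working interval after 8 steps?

3

f(-0.5) = 18.375 > 0, so the root lies in [-0.5, 5]
f(2.25) = 19.921875 > 0, so the root lies in [2.25, 5]
f(3.625) = -26.806641 < 0, so the root lies in [2.25, 3.625]
f(2.9375) = 2.1409 > 0, so the root lies in [2.9375, 3.625]
f(3.28125) = -10.8152 < 0, so the root lies in [2.9375, 3.28125]
f(3.109375) = -3.973 < 0, so the root lies in [2.9375, 3.109375]
f(3.0234375) = -0.8269 < 0, so the root lies in [2.9375, 3.0234375]
f(2.98046875) = 0.679 > 0, so the root lies in [2.98046875, 3.0234375]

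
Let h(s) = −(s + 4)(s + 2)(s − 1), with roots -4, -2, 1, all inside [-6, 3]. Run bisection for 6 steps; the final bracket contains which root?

1

s = -1.5 gives h = 3.125, positive; keep [-1.5, 3]
s = 0.75 gives h = 3.265625, positive; keep [0.75, 3]
s = 1.875 gives h = -19.919922, negative; keep [0.75, 1.875]
s = 1.3125 gives h = -5.4993, negative; keep [0.75, 1.3125]
s = 1.03125 gives h = -0.4766, negative; keep [0.75, 1.03125]
s = 0.890625 gives h = 1.5462, positive; keep [0.890625, 1.03125]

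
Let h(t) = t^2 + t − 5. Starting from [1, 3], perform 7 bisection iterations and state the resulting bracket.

[1.78125, 1.796875]

h(2) = 1 > 0, so the root lies in [1, 2]
h(1.5) = -1.25 < 0, so the root lies in [1.5, 2]
h(1.75) = -0.1875 < 0, so the root lies in [1.75, 2]
h(1.875) = 0.3906 > 0, so the root lies in [1.75, 1.875]
h(1.8125) = 0.0977 > 0, so the root lies in [1.75, 1.8125]
h(1.78125) = -0.0459 < 0, so the root lies in [1.78125, 1.8125]
h(1.796875) = 0.0256 > 0, so the root lies in [1.78125, 1.796875]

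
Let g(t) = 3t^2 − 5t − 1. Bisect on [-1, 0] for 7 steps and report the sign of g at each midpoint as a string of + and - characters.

++-+---

g(-0.5) = 2.25 > 0, so the root lies in [-0.5, 0]
g(-0.25) = 0.4375 > 0, so the root lies in [-0.25, 0]
g(-0.125) = -0.328125 < 0, so the root lies in [-0.25, -0.125]
g(-0.1875) = 0.043 > 0, so the root lies in [-0.1875, -0.125]
g(-0.15625) = -0.1455 < 0, so the root lies in [-0.1875, -0.15625]
g(-0.171875) = -0.052 < 0, so the root lies in [-0.1875, -0.171875]
g(-0.1796875) = -0.0047 < 0, so the root lies in [-0.1875, -0.1796875]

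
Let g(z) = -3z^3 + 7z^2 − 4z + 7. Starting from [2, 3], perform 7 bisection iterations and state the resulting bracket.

z = 2.5 gives g = -6.125, negative; keep [2, 2.5]
z = 2.25 gives g = -0.734375, negative; keep [2, 2.25]
z = 2.125 gives g = 1.322266, positive; keep [2.125, 2.25]
z = 2.1875 gives g = 0.3435, positive; keep [2.1875, 2.25]
z = 2.21875 gives g = -0.1828, negative; keep [2.1875, 2.21875]
z = 2.203125 gives g = 0.0835, positive; keep [2.203125, 2.21875]
z = 2.2109375 gives g = -0.0488, negative; keep [2.203125, 2.2109375]

[2.203125, 2.2109375]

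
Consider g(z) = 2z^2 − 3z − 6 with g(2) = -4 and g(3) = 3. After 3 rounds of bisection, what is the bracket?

[2.625, 2.75]

midpoint 2.5: g = -1 < 0 → [2.5, 3]
midpoint 2.75: g = 0.875 > 0 → [2.5, 2.75]
midpoint 2.625: g = -0.09375 < 0 → [2.625, 2.75]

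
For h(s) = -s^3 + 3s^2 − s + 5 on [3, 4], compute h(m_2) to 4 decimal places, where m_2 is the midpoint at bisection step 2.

h(3.5) = -4.625 < 0, so the root lies in [3, 3.5]
h(3.25) = -0.890625 < 0, so the root lies in [3, 3.25]

-0.8906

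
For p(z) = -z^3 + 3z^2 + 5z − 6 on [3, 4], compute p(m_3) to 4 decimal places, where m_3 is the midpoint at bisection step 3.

0.2363

m = 3.5, p(m) = 5.375 (+); new bracket [3.5, 4]
m = 3.75, p(m) = 2.203125 (+); new bracket [3.75, 4]
m = 3.875, p(m) = 0.236328 (+); new bracket [3.875, 4]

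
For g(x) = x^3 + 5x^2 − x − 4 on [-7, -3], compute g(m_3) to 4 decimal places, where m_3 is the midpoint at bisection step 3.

m = -5, g(m) = 1 (+); new bracket [-7, -5]
m = -6, g(m) = -34 (−); new bracket [-6, -5]
m = -5.5, g(m) = -13.625 (−); new bracket [-5.5, -5]

-13.6250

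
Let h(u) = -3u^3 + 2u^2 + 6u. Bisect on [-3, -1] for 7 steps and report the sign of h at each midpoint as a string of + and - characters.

midpoint -2: h = 20 > 0 → [-2, -1]
midpoint -1.5: h = 5.625 > 0 → [-1.5, -1]
midpoint -1.25: h = 1.484375 > 0 → [-1.25, -1]
midpoint -1.125: h = 0.0527 > 0 → [-1.125, -1]
midpoint -1.0625: h = -0.5188 < 0 → [-1.125, -1.0625]
midpoint -1.09375: h = -0.2446 < 0 → [-1.125, -1.09375]
midpoint -1.109375: h = -0.0989 < 0 → [-1.125, -1.109375]

++++---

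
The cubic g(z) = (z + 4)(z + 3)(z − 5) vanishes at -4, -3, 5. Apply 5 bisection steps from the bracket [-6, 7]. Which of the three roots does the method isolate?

5

midpoint 0.5: g = -70.875 < 0 → [0.5, 7]
midpoint 3.75: g = -65.390625 < 0 → [3.75, 7]
midpoint 5.375: g = 29.443359 > 0 → [3.75, 5.375]
midpoint 4.5625: g = -28.3298 < 0 → [4.5625, 5.375]
midpoint 4.96875: g = -2.2334 < 0 → [4.96875, 5.375]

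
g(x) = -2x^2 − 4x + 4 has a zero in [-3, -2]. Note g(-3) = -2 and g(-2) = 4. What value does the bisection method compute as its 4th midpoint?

g(-2.5) = 1.5 > 0, so the root lies in [-3, -2.5]
g(-2.75) = -0.125 < 0, so the root lies in [-2.75, -2.5]
g(-2.625) = 0.71875 > 0, so the root lies in [-2.75, -2.625]
g(-2.6875) = 0.3047 > 0, so the root lies in [-2.75, -2.6875]

-2.6875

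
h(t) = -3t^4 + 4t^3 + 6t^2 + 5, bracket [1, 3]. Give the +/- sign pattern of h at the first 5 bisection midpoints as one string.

+-+-+

midpoint 2: h = 13 > 0 → [2, 3]
midpoint 2.5: h = -12.1875 < 0 → [2, 2.5]
midpoint 2.25: h = 4.050781 > 0 → [2.25, 2.5]
midpoint 2.375: h = -3.0203 < 0 → [2.25, 2.375]
midpoint 2.3125: h = 0.7595 > 0 → [2.3125, 2.375]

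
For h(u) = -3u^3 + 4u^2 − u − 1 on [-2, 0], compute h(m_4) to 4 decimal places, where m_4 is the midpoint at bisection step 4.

0.0957

u = -1 gives h = 7, positive; keep [-1, 0]
u = -0.5 gives h = 0.875, positive; keep [-0.5, 0]
u = -0.25 gives h = -0.453125, negative; keep [-0.5, -0.25]
u = -0.375 gives h = 0.0957, positive; keep [-0.375, -0.25]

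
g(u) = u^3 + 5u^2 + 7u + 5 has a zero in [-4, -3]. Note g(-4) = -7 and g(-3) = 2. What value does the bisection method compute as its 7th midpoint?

m = -3.5, g(m) = -1.125 (−); new bracket [-3.5, -3]
m = -3.25, g(m) = 0.734375 (+); new bracket [-3.5, -3.25]
m = -3.375, g(m) = -0.115234 (−); new bracket [-3.375, -3.25]
m = -3.3125, g(m) = 0.3289 (+); new bracket [-3.375, -3.3125]
m = -3.34375, g(m) = 0.1117 (+); new bracket [-3.375, -3.34375]
m = -3.359375, g(m) = -0.0005 (−); new bracket [-3.359375, -3.34375]
m = -3.3515625, g(m) = 0.0559 (+); new bracket [-3.359375, -3.3515625]

-3.3515625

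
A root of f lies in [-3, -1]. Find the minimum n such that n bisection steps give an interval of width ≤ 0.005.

9

Width after n steps is 2/2^n. Need 2^n ≥ 2/0.005 = 400.
2^8 = 256 < 400 ≤ 2^9 = 512, so n = 9.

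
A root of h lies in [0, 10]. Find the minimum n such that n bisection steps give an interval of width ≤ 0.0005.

15

Width after n steps is 10/2^n. Need 2^n ≥ 10/0.0005 = 20000.
2^14 = 16384 < 20000 ≤ 2^15 = 32768, so n = 15.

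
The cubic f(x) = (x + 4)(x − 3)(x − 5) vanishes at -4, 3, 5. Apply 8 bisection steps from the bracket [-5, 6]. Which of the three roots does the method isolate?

f(0.5) = 50.625 > 0, so the root lies in [-5, 0.5]
f(-2.25) = 66.609375 > 0, so the root lies in [-5, -2.25]
f(-3.625) = 21.427734 > 0, so the root lies in [-5, -3.625]
f(-4.3125) = -21.2805 < 0, so the root lies in [-4.3125, -3.625]
f(-3.96875) = 1.9532 > 0, so the root lies in [-4.3125, -3.96875]
f(-4.140625) = -9.1786 < 0, so the root lies in [-4.140625, -3.96875]
f(-4.0546875) = -3.4933 < 0, so the root lies in [-4.0546875, -3.96875]
f(-4.01171875) = -0.7405 < 0, so the root lies in [-4.01171875, -3.96875]

-4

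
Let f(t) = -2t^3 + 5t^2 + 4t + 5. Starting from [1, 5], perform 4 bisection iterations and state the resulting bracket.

m = 3, f(m) = 8 (+); new bracket [3, 5]
m = 4, f(m) = -27 (−); new bracket [3, 4]
m = 3.5, f(m) = -5.5 (−); new bracket [3, 3.5]
m = 3.25, f(m) = 2.1562 (+); new bracket [3.25, 3.5]

[3.25, 3.5]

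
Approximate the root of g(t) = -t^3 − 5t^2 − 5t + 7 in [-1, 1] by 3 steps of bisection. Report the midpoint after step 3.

0.75

m = 0, g(m) = 7 (+); new bracket [0, 1]
m = 0.5, g(m) = 3.125 (+); new bracket [0.5, 1]
m = 0.75, g(m) = 0.015625 (+); new bracket [0.75, 1]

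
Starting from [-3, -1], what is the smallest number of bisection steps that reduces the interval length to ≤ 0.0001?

15

Width after n steps is 2/2^n. Need 2^n ≥ 2/0.0001 = 20000.
2^14 = 16384 < 20000 ≤ 2^15 = 32768, so n = 15.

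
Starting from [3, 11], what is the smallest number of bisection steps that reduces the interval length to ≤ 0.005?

Width after n steps is 8/2^n. Need 2^n ≥ 8/0.005 = 1600.
2^10 = 1024 < 1600 ≤ 2^11 = 2048, so n = 11.

11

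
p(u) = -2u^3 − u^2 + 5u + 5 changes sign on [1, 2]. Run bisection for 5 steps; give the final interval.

u = 1.5 gives p = 3.5, positive; keep [1.5, 2]
u = 1.75 gives p = -0.03125, negative; keep [1.5, 1.75]
u = 1.625 gives p = 1.902344, positive; keep [1.625, 1.75]
u = 1.6875 gives p = 0.979, positive; keep [1.6875, 1.75]
u = 1.71875 gives p = 0.4849, positive; keep [1.71875, 1.75]

[1.71875, 1.75]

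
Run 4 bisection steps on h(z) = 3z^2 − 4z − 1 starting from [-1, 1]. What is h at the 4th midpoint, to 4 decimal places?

-0.4531

h(0) = -1 < 0, so the root lies in [-1, 0]
h(-0.5) = 1.75 > 0, so the root lies in [-0.5, 0]
h(-0.25) = 0.1875 > 0, so the root lies in [-0.25, 0]
h(-0.125) = -0.4531 < 0, so the root lies in [-0.25, -0.125]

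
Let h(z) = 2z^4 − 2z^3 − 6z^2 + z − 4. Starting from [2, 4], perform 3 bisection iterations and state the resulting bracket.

[2.25, 2.5]

h(3) = 53 > 0, so the root lies in [2, 3]
h(2.5) = 7.875 > 0, so the root lies in [2, 2.5]
h(2.25) = -3.648438 < 0, so the root lies in [2.25, 2.5]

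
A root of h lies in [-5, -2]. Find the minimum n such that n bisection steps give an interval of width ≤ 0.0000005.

Width after n steps is 3/2^n. Need 2^n ≥ 3/0.0000005 = 6000000.
2^22 = 4194304 < 6000000 ≤ 2^23 = 8388608, so n = 23.

23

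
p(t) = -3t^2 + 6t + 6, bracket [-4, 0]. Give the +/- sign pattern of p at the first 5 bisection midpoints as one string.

--+-+

midpoint -2: p = -18 < 0 → [-2, 0]
midpoint -1: p = -3 < 0 → [-1, 0]
midpoint -0.5: p = 2.25 > 0 → [-1, -0.5]
midpoint -0.75: p = -0.1875 < 0 → [-0.75, -0.5]
midpoint -0.625: p = 1.0781 > 0 → [-0.75, -0.625]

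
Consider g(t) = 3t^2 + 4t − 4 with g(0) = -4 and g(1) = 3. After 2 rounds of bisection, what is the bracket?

[0.5, 0.75]

midpoint 0.5: g = -1.25 < 0 → [0.5, 1]
midpoint 0.75: g = 0.6875 > 0 → [0.5, 0.75]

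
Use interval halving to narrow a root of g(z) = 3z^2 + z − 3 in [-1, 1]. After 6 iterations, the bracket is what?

[0.84375, 0.875]

midpoint 0: g = -3 < 0 → [0, 1]
midpoint 0.5: g = -1.75 < 0 → [0.5, 1]
midpoint 0.75: g = -0.5625 < 0 → [0.75, 1]
midpoint 0.875: g = 0.1719 > 0 → [0.75, 0.875]
midpoint 0.8125: g = -0.207 < 0 → [0.8125, 0.875]
midpoint 0.84375: g = -0.0205 < 0 → [0.84375, 0.875]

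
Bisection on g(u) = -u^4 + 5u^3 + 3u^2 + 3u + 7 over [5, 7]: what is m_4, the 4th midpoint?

5.625

g(6) = -83 < 0, so the root lies in [5, 6]
g(5.5) = 31.0625 > 0, so the root lies in [5.5, 6]
g(5.75) = -19.144531 < 0, so the root lies in [5.5, 5.75]
g(5.625) = 7.5603 > 0, so the root lies in [5.625, 5.75]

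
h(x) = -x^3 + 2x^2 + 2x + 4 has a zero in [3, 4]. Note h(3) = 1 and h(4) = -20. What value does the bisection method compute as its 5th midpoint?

3.09375

m = 3.5, h(m) = -7.375 (−); new bracket [3, 3.5]
m = 3.25, h(m) = -2.703125 (−); new bracket [3, 3.25]
m = 3.125, h(m) = -0.736328 (−); new bracket [3, 3.125]
m = 3.0625, h(m) = 0.1599 (+); new bracket [3.0625, 3.125]
m = 3.09375, h(m) = -0.2811 (−); new bracket [3.0625, 3.09375]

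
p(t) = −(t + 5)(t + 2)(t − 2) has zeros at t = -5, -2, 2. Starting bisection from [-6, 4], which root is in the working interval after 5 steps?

2

t = -1 gives p = 12, positive; keep [-1, 4]
t = 1.5 gives p = 11.375, positive; keep [1.5, 4]
t = 2.75 gives p = -27.609375, negative; keep [1.5, 2.75]
t = 2.125 gives p = -3.6738, negative; keep [1.5, 2.125]
t = 1.8125 gives p = 4.8699, positive; keep [1.8125, 2.125]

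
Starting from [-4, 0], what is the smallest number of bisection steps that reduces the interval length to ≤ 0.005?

10

Width after n steps is 4/2^n. Need 2^n ≥ 4/0.005 = 800.
2^9 = 512 < 800 ≤ 2^10 = 1024, so n = 10.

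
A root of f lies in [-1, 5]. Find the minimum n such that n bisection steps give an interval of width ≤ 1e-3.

Width after n steps is 6/2^n. Need 2^n ≥ 6/1e-3 = 6000.
2^12 = 4096 < 6000 ≤ 2^13 = 8192, so n = 13.

13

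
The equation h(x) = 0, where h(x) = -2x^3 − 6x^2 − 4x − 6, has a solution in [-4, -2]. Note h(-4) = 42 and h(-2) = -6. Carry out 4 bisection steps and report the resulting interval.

[-2.75, -2.625]

midpoint -3: h = 6 > 0 → [-3, -2]
midpoint -2.5: h = -2.25 < 0 → [-3, -2.5]
midpoint -2.75: h = 1.21875 > 0 → [-2.75, -2.5]
midpoint -2.625: h = -0.668 < 0 → [-2.75, -2.625]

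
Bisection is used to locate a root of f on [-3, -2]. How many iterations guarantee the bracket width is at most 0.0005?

Width after n steps is 1/2^n. Need 2^n ≥ 1/0.0005 = 2000.
2^10 = 1024 < 2000 ≤ 2^11 = 2048, so n = 11.

11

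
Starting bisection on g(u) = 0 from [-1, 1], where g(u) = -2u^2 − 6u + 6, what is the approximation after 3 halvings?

0.75

m = 0, g(m) = 6 (+); new bracket [0, 1]
m = 0.5, g(m) = 2.5 (+); new bracket [0.5, 1]
m = 0.75, g(m) = 0.375 (+); new bracket [0.75, 1]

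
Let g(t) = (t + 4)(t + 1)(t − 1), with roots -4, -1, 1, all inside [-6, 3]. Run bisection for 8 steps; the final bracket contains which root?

midpoint -1.5: g = 3.125 > 0 → [-6, -1.5]
midpoint -3.75: g = 3.265625 > 0 → [-6, -3.75]
midpoint -4.875: g = -19.919922 < 0 → [-4.875, -3.75]
midpoint -4.3125: g = -5.4993 < 0 → [-4.3125, -3.75]
midpoint -4.03125: g = -0.4766 < 0 → [-4.03125, -3.75]
midpoint -3.890625: g = 1.5462 > 0 → [-4.03125, -3.890625]
midpoint -3.9609375: g = 0.5738 > 0 → [-4.03125, -3.9609375]
midpoint -3.99609375: g = 0.0585 > 0 → [-4.03125, -3.99609375]

-4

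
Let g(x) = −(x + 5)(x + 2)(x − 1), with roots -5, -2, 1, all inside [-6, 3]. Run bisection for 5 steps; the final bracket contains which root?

1

midpoint -1.5: g = 4.375 > 0 → [-1.5, 3]
midpoint 0.75: g = 3.953125 > 0 → [0.75, 3]
midpoint 1.875: g = -23.310547 < 0 → [0.75, 1.875]
midpoint 1.3125: g = -6.5344 < 0 → [0.75, 1.3125]
midpoint 1.03125: g = -0.5713 < 0 → [0.75, 1.03125]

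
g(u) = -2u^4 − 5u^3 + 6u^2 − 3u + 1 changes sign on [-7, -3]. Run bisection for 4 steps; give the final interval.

[-3.5, -3.25]

u = -5 gives g = -459, negative; keep [-5, -3]
u = -4 gives g = -83, negative; keep [-4, -3]
u = -3.5 gives g = -0.75, negative; keep [-3.5, -3]
u = -3.25 gives g = 22.6328, positive; keep [-3.5, -3.25]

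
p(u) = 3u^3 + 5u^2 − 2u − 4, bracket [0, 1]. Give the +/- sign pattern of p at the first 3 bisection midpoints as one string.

p(0.5) = -3.375 < 0, so the root lies in [0.5, 1]
p(0.75) = -1.421875 < 0, so the root lies in [0.75, 1]
p(0.875) = 0.087891 > 0, so the root lies in [0.75, 0.875]

--+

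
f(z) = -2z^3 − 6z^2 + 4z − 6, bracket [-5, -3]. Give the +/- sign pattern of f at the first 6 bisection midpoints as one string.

m = -4, f(m) = 10 (+); new bracket [-4, -3]
m = -3.5, f(m) = -7.75 (−); new bracket [-4, -3.5]
m = -3.75, f(m) = 0.09375 (+); new bracket [-3.75, -3.5]
m = -3.625, f(m) = -4.0742 (−); new bracket [-3.75, -3.625]
m = -3.6875, f(m) = -2.0532 (−); new bracket [-3.75, -3.6875]
m = -3.71875, f(m) = -0.9957 (−); new bracket [-3.75, -3.71875]

+-+---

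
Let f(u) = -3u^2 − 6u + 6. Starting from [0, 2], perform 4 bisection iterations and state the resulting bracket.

[0.625, 0.75]

midpoint 1: f = -3 < 0 → [0, 1]
midpoint 0.5: f = 2.25 > 0 → [0.5, 1]
midpoint 0.75: f = -0.1875 < 0 → [0.5, 0.75]
midpoint 0.625: f = 1.0781 > 0 → [0.625, 0.75]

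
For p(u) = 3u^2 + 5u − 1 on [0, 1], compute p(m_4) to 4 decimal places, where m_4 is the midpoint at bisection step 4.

0.0430

u = 0.5 gives p = 2.25, positive; keep [0, 0.5]
u = 0.25 gives p = 0.4375, positive; keep [0, 0.25]
u = 0.125 gives p = -0.328125, negative; keep [0.125, 0.25]
u = 0.1875 gives p = 0.043, positive; keep [0.125, 0.1875]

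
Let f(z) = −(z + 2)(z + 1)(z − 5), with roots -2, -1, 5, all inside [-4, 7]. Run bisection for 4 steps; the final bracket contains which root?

midpoint 1.5: f = 30.625 > 0 → [1.5, 7]
midpoint 4.25: f = 24.609375 > 0 → [4.25, 7]
midpoint 5.625: f = -31.572266 < 0 → [4.25, 5.625]
midpoint 4.9375: f = 2.5745 > 0 → [4.9375, 5.625]

5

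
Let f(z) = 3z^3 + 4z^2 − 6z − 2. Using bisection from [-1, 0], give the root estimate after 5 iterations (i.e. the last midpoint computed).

-0.28125

f(-0.5) = 1.625 > 0, so the root lies in [-0.5, 0]
f(-0.25) = -0.296875 < 0, so the root lies in [-0.5, -0.25]
f(-0.375) = 0.654297 > 0, so the root lies in [-0.375, -0.25]
f(-0.3125) = 0.1741 > 0, so the root lies in [-0.3125, -0.25]
f(-0.28125) = -0.0628 < 0, so the root lies in [-0.3125, -0.28125]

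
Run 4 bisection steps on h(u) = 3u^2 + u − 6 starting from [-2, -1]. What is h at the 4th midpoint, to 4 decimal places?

-0.2383

h(-1.5) = -0.75 < 0, so the root lies in [-2, -1.5]
h(-1.75) = 1.4375 > 0, so the root lies in [-1.75, -1.5]
h(-1.625) = 0.296875 > 0, so the root lies in [-1.625, -1.5]
h(-1.5625) = -0.2383 < 0, so the root lies in [-1.625, -1.5625]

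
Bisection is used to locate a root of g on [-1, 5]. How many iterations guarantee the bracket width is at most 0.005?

11

Width after n steps is 6/2^n. Need 2^n ≥ 6/0.005 = 1200.
2^10 = 1024 < 1200 ≤ 2^11 = 2048, so n = 11.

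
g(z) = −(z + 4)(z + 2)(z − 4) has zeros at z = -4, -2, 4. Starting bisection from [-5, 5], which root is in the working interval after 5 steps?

midpoint 0: g = 32 > 0 → [0, 5]
midpoint 2.5: g = 43.875 > 0 → [2.5, 5]
midpoint 3.75: g = 11.140625 > 0 → [3.75, 5]
midpoint 4.375: g = -20.0215 < 0 → [3.75, 4.375]
midpoint 4.0625: g = -3.0549 < 0 → [3.75, 4.0625]

4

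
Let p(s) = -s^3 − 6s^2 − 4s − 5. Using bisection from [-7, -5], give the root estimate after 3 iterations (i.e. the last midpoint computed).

-5.25

midpoint -6: p = 19 > 0 → [-6, -5]
midpoint -5.5: p = 1.875 > 0 → [-5.5, -5]
midpoint -5.25: p = -4.671875 < 0 → [-5.5, -5.25]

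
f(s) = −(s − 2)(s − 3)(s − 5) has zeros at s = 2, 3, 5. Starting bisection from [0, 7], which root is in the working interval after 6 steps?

m = 3.5, f(m) = 1.125 (+); new bracket [3.5, 7]
m = 5.25, f(m) = -1.828125 (−); new bracket [3.5, 5.25]
m = 4.375, f(m) = 2.041016 (+); new bracket [4.375, 5.25]
m = 4.8125, f(m) = 0.9558 (+); new bracket [4.8125, 5.25]
m = 5.03125, f(m) = -0.1924 (−); new bracket [4.8125, 5.03125]
m = 4.921875, f(m) = 0.4387 (+); new bracket [4.921875, 5.03125]

5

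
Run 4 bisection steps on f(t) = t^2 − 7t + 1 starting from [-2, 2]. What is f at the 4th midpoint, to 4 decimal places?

midpoint 0: f = 1 > 0 → [0, 2]
midpoint 1: f = -5 < 0 → [0, 1]
midpoint 0.5: f = -2.25 < 0 → [0, 0.5]
midpoint 0.25: f = -0.6875 < 0 → [0, 0.25]

-0.6875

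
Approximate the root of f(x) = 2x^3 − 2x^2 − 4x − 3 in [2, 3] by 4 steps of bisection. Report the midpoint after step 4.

2.1875

midpoint 2.5: f = 5.75 > 0 → [2, 2.5]
midpoint 2.25: f = 0.65625 > 0 → [2, 2.25]
midpoint 2.125: f = -1.339844 < 0 → [2.125, 2.25]
midpoint 2.1875: f = -0.3853 < 0 → [2.1875, 2.25]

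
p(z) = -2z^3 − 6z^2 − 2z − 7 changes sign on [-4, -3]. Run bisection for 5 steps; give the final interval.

[-3.0625, -3.03125]

z = -3.5 gives p = 12.25, positive; keep [-3.5, -3]
z = -3.25 gives p = 4.78125, positive; keep [-3.25, -3]
z = -3.125 gives p = 1.691406, positive; keep [-3.125, -3]
z = -3.0625 gives p = 0.2974, positive; keep [-3.0625, -3]
z = -3.03125 gives p = -0.3632, negative; keep [-3.0625, -3.03125]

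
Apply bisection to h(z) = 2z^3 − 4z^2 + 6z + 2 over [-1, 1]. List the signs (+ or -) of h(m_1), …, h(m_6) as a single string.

z = 0 gives h = 2, positive; keep [-1, 0]
z = -0.5 gives h = -2.25, negative; keep [-0.5, 0]
z = -0.25 gives h = 0.21875, positive; keep [-0.5, -0.25]
z = -0.375 gives h = -0.918, negative; keep [-0.375, -0.25]
z = -0.3125 gives h = -0.3267, negative; keep [-0.3125, -0.25]
z = -0.28125 gives h = -0.0484, negative; keep [-0.28125, -0.25]

+-+---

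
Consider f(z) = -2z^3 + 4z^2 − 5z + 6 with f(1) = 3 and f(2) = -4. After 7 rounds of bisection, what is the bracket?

midpoint 1.5: f = 0.75 > 0 → [1.5, 2]
midpoint 1.75: f = -1.21875 < 0 → [1.5, 1.75]
midpoint 1.625: f = -0.144531 < 0 → [1.5, 1.625]
midpoint 1.5625: f = 0.3237 > 0 → [1.5625, 1.625]
midpoint 1.59375: f = 0.095 > 0 → [1.59375, 1.625]
midpoint 1.609375: f = -0.0234 < 0 → [1.59375, 1.609375]
midpoint 1.6015625: f = 0.0362 > 0 → [1.6015625, 1.609375]

[1.6015625, 1.609375]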